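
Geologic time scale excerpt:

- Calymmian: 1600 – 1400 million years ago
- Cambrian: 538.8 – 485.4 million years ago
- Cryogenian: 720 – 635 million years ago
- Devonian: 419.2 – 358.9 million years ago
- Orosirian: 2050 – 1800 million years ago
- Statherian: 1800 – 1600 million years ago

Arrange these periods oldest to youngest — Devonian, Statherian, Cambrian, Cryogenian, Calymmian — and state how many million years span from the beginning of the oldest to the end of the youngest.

Statherian, Calymmian, Cryogenian, Cambrian, Devonian; total span 1441.1 Myr

Start ages (Ma): Statherian 1800, Calymmian 1600, Cryogenian 720, Cambrian 538.8, Devonian 419.2.
Ordered oldest to youngest: Statherian, Calymmian, Cryogenian, Cambrian, Devonian.
Span = 1800 − 358.9 = 1441.1 Myr.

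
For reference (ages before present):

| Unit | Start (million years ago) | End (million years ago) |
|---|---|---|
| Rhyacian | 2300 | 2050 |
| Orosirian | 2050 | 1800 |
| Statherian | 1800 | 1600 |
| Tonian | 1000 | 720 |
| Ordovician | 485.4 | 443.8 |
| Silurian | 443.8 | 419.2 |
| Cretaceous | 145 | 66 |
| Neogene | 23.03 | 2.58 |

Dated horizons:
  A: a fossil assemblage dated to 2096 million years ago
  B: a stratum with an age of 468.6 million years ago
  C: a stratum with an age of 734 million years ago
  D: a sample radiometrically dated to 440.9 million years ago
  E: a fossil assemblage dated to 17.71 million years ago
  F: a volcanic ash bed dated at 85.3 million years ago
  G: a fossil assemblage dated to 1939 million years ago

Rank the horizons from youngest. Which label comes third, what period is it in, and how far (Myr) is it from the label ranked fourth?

Sorted youngest-first by Ma: E (17.71), F (85.3), D (440.9), B (468.6), C (734), G (1939), A (2096).
The third youngest is D at 440.9 Ma, which lies in 443.8–419.2 Ma: the Silurian.
The fourth youngest is B at 468.6 Ma; separation = |440.9 − 468.6| = 27.7 Myr.

D, in the Silurian; 27.7 million years to B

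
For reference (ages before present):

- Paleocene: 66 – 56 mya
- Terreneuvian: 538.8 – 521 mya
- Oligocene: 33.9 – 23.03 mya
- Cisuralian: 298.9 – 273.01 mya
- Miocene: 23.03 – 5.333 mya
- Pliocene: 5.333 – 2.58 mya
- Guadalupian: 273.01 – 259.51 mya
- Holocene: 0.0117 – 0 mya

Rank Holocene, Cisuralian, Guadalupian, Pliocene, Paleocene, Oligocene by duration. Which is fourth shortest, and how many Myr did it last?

Oligocene, 10.87 million years

Start − end for each: Holocene 0.0117 − 0 = 0.0117; Cisuralian 298.9 − 273.01 = 25.89; Guadalupian 273.01 − 259.51 = 13.5; Pliocene 5.333 − 2.58 = 2.753; Paleocene 66 − 56 = 10; Oligocene 33.9 − 23.03 = 10.87.
Ranking these from shortest: Holocene < Pliocene < Paleocene < Oligocene < Guadalupian < Cisuralian.
Position 4 in that ranking is Oligocene, which lasted 10.87 Myr.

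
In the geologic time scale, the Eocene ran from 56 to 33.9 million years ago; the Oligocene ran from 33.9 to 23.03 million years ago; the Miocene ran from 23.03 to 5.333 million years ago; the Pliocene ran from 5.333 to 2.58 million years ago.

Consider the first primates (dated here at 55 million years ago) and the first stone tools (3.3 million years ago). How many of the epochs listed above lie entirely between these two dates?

2

The older date is 55 Ma and the younger is 3.3 Ma.
Epochs with start < 55 and end > 3.3 Ma: Oligocene (33.9–23.03), Miocene (23.03–5.333).
That is 2 complete epochs.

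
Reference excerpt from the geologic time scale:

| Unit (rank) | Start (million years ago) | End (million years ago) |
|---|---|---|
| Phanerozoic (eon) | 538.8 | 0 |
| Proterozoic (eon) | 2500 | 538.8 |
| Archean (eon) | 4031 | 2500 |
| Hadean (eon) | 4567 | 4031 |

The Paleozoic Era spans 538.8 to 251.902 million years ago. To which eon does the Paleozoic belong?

Phanerozoic

The Paleozoic (538.8–251.902 Ma) lies entirely within 538.8–0 Ma, the Phanerozoic Eon.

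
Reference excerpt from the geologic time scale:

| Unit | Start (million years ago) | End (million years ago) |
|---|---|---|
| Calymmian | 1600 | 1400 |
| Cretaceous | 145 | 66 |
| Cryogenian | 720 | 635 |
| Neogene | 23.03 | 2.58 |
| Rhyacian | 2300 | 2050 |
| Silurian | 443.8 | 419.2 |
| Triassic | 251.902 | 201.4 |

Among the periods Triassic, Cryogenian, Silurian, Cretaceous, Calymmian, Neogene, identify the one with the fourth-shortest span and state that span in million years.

Start − end for each: Triassic 251.902 − 201.4 = 50.502; Cryogenian 720 − 635 = 85; Silurian 443.8 − 419.2 = 24.6; Cretaceous 145 − 66 = 79; Calymmian 1600 − 1400 = 200; Neogene 23.03 − 2.58 = 20.45.
Ranking these from shortest: Neogene < Silurian < Triassic < Cretaceous < Cryogenian < Calymmian.
Position 4 in that ranking is Cretaceous, which lasted 79 Myr.

Cretaceous, 79 million years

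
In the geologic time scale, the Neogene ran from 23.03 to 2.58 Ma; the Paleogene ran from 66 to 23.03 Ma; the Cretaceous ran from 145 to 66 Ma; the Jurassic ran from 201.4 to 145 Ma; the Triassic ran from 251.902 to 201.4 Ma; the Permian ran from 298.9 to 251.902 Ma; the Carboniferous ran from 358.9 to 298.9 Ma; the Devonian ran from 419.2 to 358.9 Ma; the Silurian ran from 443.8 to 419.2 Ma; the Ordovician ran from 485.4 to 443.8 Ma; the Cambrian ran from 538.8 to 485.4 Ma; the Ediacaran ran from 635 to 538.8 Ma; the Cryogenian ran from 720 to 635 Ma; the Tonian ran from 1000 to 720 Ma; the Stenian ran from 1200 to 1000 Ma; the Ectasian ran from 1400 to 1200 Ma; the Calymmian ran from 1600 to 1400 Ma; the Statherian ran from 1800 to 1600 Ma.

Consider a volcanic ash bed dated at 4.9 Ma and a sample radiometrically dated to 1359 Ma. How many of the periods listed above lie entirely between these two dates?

1359 Ma sits inside the Ectasian (1400–1200) and 4.9 Ma inside the Neogene (23.03–2.58); neither of those is wholly between the two dates.
The listed periods lying completely between them are Stenian, Tonian, Cryogenian, Ediacaran, Cambrian, Ordovician, Silurian, Devonian, Carboniferous, Permian, Triassic, Jurassic, Cretaceous, Paleogene — 14 in all.

14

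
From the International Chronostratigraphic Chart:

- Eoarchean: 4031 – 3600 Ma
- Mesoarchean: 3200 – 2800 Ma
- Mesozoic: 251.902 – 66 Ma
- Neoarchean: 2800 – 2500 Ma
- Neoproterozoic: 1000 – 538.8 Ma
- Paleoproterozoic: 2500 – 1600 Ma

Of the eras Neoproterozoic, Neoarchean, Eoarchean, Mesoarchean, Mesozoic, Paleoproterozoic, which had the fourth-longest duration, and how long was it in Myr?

Mesoarchean, 400 million years

Start − end for each: Neoproterozoic 1000 − 538.8 = 461.2; Neoarchean 2800 − 2500 = 300; Eoarchean 4031 − 3600 = 431; Mesoarchean 3200 − 2800 = 400; Mesozoic 251.902 − 66 = 185.902; Paleoproterozoic 2500 − 1600 = 900.
Ranking these from longest: Paleoproterozoic > Neoproterozoic > Eoarchean > Mesoarchean > Neoarchean > Mesozoic.
Position 4 in that ranking is Mesoarchean, which lasted 400 Myr.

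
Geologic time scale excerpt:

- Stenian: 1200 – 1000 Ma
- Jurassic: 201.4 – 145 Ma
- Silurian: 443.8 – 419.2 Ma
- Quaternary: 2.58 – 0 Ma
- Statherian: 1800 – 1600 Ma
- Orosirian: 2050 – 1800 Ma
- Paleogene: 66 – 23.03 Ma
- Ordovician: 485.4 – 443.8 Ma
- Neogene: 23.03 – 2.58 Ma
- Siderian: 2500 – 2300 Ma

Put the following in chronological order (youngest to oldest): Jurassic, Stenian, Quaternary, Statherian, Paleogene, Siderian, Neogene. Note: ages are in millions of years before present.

Sorting by start age (ascending Ma, since larger Ma = older): Quaternary start 2.58, Neogene start 23.03, Paleogene start 66, Jurassic start 201.4, Stenian start 1200, Statherian start 1800, Siderian start 2500.

Quaternary, Neogene, Paleogene, Jurassic, Stenian, Statherian, Siderian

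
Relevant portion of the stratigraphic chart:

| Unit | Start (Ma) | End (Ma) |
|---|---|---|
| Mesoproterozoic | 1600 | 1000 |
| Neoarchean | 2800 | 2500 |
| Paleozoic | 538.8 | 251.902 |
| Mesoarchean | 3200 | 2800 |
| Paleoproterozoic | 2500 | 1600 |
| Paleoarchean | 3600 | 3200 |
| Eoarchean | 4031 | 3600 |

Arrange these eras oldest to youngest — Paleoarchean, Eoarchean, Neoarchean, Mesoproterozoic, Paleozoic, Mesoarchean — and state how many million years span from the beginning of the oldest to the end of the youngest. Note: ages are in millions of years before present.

From the excerpt: Paleoarchean 3600–3200; Eoarchean 4031–3600; Neoarchean 2800–2500; Mesoproterozoic 1600–1000; Paleozoic 538.8–251.902; Mesoarchean 3200–2800 (Ma).
Larger Ma is earlier, so the oldest is Eoarchean and the youngest is Paleozoic; oldest to youngest: Eoarchean, Paleoarchean, Mesoarchean, Neoarchean, Mesoproterozoic, Paleozoic.
Oldest start 4031 minus youngest end 251.902 gives 3779.098 Myr overall.

Eoarchean, Paleoarchean, Mesoarchean, Neoarchean, Mesoproterozoic, Paleozoic; total span 3779.098 Myr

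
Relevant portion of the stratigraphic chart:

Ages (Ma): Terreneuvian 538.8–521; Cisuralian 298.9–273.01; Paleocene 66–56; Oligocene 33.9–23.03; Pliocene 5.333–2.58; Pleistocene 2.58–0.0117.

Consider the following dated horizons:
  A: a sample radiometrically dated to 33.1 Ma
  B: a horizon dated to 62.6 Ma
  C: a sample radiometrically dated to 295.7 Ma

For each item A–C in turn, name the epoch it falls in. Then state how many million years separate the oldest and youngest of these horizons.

A: 33.1 Ma lies in 33.9–23.03 Ma, so Oligocene.
B: 62.6 Ma lies in 66–56 Ma, so Paleocene.
C: 295.7 Ma lies in 298.9–273.01 Ma, so Cisuralian.
Oldest = 295.7 Ma, youngest = 33.1 Ma → span 262.6 Myr.

A — Oligocene; B — Paleocene; C — Cisuralian; span 262.6 million years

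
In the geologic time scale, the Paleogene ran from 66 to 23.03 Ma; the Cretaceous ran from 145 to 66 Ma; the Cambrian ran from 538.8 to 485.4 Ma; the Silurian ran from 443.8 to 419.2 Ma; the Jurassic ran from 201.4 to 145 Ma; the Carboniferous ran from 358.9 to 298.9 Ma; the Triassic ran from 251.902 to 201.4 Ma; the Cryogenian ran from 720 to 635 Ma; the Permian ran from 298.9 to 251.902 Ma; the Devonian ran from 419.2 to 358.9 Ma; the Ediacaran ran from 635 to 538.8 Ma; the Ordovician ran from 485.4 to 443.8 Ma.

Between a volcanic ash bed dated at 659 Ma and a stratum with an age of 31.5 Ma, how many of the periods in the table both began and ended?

659 Ma sits inside the Cryogenian (720–635) and 31.5 Ma inside the Paleogene (66–23.03); neither of those is wholly between the two dates.
The listed periods lying completely between them are Ediacaran, Cambrian, Ordovician, Silurian, Devonian, Carboniferous, Permian, Triassic, Jurassic, Cretaceous — 10 in all.

10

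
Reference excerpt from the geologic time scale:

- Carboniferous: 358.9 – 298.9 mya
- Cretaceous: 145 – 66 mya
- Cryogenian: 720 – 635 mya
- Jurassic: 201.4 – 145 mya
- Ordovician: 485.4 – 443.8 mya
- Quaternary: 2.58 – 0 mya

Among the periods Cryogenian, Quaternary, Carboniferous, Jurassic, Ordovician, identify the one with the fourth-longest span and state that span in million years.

Durations: Cryogenian 85; Quaternary 2.58; Carboniferous 60; Jurassic 56.4; Ordovician 41.6 Myr.
Sorted longest-first: Cryogenian (85), Carboniferous (60), Jurassic (56.4), Ordovician (41.6), Quaternary (2.58).
The fourth longest is Ordovician at 41.6 Myr.

Ordovician, 41.6 million years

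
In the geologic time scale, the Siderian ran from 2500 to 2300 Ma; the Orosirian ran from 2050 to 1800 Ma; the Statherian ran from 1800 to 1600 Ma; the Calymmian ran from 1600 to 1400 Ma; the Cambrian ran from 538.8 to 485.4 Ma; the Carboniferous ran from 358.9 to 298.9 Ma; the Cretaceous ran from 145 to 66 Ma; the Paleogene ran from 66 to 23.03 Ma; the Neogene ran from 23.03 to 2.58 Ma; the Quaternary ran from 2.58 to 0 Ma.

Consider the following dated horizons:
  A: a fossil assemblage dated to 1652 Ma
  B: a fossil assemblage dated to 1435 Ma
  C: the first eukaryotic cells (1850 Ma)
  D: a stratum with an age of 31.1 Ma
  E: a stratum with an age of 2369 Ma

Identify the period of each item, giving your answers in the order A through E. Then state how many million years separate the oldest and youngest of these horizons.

A — Statherian; B — Calymmian; C — Orosirian; D — Paleogene; E — Siderian; span 2337.9 million years

A: 1652 Ma lies in 1800–1600 Ma, so Statherian.
B: 1435 Ma lies in 1600–1400 Ma, so Calymmian.
C: 1850 Ma lies in 2050–1800 Ma, so Orosirian.
D: 31.1 Ma lies in 66–23.03 Ma, so Paleogene.
E: 2369 Ma lies in 2500–2300 Ma, so Siderian.
Oldest = 2369 Ma, youngest = 31.1 Ma → span 2337.9 Myr.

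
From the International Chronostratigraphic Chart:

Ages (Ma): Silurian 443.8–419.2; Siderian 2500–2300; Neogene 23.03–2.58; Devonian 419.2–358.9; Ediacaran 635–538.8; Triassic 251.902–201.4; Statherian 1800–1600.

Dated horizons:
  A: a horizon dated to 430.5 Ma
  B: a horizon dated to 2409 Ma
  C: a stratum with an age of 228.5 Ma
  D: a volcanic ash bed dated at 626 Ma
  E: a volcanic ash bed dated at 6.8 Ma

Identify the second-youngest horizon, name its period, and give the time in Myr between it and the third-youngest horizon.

C, in the Triassic; 202 million years to A

Smaller Ma means younger, so youngest first: E 6.8 < C 228.5 < A 430.5 < D 626 < B 2409.
Counting 2 along gives C (228.5 Ma); the excerpt puts that inside the Triassic, 251.902–201.4 Ma.
Next in line is A (430.5 Ma), and 430.5 − 228.5 = 202 Myr.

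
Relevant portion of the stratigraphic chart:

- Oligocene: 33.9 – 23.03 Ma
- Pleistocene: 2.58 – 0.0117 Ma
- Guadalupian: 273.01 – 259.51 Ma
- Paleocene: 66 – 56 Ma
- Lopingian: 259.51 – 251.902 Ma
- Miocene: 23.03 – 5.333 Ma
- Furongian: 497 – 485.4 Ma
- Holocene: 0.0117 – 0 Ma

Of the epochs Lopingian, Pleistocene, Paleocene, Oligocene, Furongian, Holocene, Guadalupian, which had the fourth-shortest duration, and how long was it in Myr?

Paleocene, 10 million years

Durations: Lopingian 7.608; Pleistocene 2.5683; Paleocene 10; Oligocene 10.87; Furongian 11.6; Holocene 0.0117; Guadalupian 13.5 Myr.
Sorted shortest-first: Holocene (0.0117), Pleistocene (2.5683), Lopingian (7.608), Paleocene (10), Oligocene (10.87), Furongian (11.6), Guadalupian (13.5).
The fourth shortest is Paleocene at 10 Myr.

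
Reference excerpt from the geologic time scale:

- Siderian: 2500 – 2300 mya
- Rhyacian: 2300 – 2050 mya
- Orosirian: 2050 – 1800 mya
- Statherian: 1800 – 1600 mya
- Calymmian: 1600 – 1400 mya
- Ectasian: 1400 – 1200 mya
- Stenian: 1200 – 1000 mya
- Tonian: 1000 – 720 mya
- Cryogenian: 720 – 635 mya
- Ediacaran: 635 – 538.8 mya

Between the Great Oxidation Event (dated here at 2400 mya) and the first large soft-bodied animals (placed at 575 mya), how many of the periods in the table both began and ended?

8

The older date is 2400 Ma and the younger is 575 Ma.
Periods with start < 2400 and end > 575 Ma: Rhyacian (2300–2050), Orosirian (2050–1800), Statherian (1800–1600), Calymmian (1600–1400), Ectasian (1400–1200), Stenian (1200–1000), Tonian (1000–720), Cryogenian (720–635).
That is 8 complete periods.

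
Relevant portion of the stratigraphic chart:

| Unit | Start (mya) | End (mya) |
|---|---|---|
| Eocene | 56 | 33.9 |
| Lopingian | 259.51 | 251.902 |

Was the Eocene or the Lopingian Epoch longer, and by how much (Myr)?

Eocene, by 14.492 million years

Eocene: 56 − 33.9 = 22.1 Myr.
Lopingian: 259.51 − 251.902 = 7.608 Myr.
Difference: 22.1 − 7.608 = 14.492 Myr, so the Eocene was longer.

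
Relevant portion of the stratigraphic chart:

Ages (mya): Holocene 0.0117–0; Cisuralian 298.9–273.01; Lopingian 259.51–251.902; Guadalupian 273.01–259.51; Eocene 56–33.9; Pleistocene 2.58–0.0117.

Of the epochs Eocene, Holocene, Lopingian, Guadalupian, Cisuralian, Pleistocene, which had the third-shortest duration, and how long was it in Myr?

Lopingian, 7.608 million years

Start − end for each: Eocene 56 − 33.9 = 22.1; Holocene 0.0117 − 0 = 0.0117; Lopingian 259.51 − 251.902 = 7.608; Guadalupian 273.01 − 259.51 = 13.5; Cisuralian 298.9 − 273.01 = 25.89; Pleistocene 2.58 − 0.0117 = 2.5683.
Ranking these from shortest: Holocene < Pleistocene < Lopingian < Guadalupian < Eocene < Cisuralian.
Position 3 in that ranking is Lopingian, which lasted 7.608 Myr.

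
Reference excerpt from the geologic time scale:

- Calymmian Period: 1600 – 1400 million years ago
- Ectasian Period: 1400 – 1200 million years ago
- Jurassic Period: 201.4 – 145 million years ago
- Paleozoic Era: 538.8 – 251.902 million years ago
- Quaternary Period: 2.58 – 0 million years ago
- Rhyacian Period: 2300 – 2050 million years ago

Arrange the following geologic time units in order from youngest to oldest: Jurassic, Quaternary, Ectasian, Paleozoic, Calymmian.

Sorting by start age (ascending Ma, since larger Ma = older): Quaternary began 2.58, Jurassic began 201.4, Paleozoic began 538.8, Ectasian began 1400, Calymmian began 1600.

Quaternary, then Jurassic, then Paleozoic, then Ectasian, then Calymmian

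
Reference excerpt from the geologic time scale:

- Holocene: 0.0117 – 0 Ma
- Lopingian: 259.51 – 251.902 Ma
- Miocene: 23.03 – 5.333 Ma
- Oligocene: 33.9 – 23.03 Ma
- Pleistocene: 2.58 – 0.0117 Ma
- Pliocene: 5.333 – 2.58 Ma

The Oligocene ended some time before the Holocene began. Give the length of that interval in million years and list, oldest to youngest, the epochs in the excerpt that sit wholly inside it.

23.0183 million years; Miocene, Pliocene, Pleistocene

End of Oligocene = 23.03 Ma; start of Holocene = 0.0117 Ma.
Gap = 23.03 − 0.0117 = 23.0183 Myr.
Epochs wholly inside 23.03–0.0117 Ma: Miocene (23.03–5.333), Pliocene (5.333–2.58), Pleistocene (2.58–0.0117).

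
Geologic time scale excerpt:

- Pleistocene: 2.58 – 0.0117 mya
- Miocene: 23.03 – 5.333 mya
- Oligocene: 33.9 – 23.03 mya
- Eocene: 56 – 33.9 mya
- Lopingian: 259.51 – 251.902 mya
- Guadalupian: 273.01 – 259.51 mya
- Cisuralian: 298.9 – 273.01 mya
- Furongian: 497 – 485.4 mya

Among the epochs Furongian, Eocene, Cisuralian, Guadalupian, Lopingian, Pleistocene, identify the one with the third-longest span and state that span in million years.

Durations: Furongian 11.6; Eocene 22.1; Cisuralian 25.89; Guadalupian 13.5; Lopingian 7.608; Pleistocene 2.5683 Myr.
Sorted longest-first: Cisuralian (25.89), Eocene (22.1), Guadalupian (13.5), Furongian (11.6), Lopingian (7.608), Pleistocene (2.5683).
The third longest is Guadalupian at 13.5 Myr.

Guadalupian, 13.5 million years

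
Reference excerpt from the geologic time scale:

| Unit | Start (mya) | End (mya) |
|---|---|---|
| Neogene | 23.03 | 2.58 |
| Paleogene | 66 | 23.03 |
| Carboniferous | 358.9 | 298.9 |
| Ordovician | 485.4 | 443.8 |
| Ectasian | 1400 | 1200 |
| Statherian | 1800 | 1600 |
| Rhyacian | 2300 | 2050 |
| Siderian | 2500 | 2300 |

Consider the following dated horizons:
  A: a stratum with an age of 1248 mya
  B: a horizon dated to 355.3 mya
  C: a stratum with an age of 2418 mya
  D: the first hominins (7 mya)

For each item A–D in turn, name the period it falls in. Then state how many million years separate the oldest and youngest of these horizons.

A — Ectasian; B — Carboniferous; C — Siderian; D — Neogene; span 2411 million years

Match each age against the start–end ranges in the excerpt: A = 1248 Ma → Ectasian (1400–1200); B = 355.3 Ma → Carboniferous (358.9–298.9); C = 2418 Ma → Siderian (2500–2300); D = 7 Ma → Neogene (23.03–2.58).
The largest age is 2418 Ma and the smallest is 7 Ma; their difference is 2411 Myr.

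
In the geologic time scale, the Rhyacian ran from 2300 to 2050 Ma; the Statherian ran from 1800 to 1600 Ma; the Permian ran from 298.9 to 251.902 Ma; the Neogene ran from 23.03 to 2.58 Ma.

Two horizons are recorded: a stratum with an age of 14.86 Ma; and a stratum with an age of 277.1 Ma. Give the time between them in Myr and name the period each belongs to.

262.24 million years apart; the first in the Neogene, the second in the Permian

Elapsed time: 277.1 − 14.86 = 262.24 Myr.
14.86 Ma lies within 23.03–2.58 Ma: Neogene.
277.1 Ma lies within 298.9–251.902 Ma: Permian.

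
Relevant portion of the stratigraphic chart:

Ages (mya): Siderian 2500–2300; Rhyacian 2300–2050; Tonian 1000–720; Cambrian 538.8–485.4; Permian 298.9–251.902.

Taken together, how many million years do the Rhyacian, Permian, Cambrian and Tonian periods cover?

Duration is start − end for each: (2300 − 2050) + (298.9 − 251.902) + (538.8 − 485.4) + (1000 − 720).
That is 250 + 46.998 + 53.4 + 280, which totals 630.398 million years.

630.398 million years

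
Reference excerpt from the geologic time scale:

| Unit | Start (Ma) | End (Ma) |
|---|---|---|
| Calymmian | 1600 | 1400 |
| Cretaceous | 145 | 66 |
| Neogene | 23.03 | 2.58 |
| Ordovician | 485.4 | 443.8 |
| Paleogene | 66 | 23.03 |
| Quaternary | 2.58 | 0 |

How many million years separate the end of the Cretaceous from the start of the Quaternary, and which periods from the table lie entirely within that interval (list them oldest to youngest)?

End of Cretaceous = 66 Ma; start of Quaternary = 2.58 Ma.
Gap = 66 − 2.58 = 63.42 Myr.
Periods wholly inside 66–2.58 Ma: Paleogene (66–23.03), Neogene (23.03–2.58).

63.42 million years; Paleogene, Neogene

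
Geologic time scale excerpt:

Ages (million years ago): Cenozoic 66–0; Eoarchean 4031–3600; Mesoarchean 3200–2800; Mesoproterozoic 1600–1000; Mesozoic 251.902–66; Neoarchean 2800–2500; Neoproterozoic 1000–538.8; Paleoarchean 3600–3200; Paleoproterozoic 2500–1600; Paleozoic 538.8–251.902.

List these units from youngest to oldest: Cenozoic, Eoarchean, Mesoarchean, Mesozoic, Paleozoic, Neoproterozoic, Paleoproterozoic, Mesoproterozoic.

Cenozoic, then Mesozoic, then Paleozoic, then Neoproterozoic, then Mesoproterozoic, then Paleoproterozoic, then Mesoarchean, then Eoarchean

Read off each span (Ma): Cenozoic 66–0; Eoarchean 4031–3600; Mesoarchean 3200–2800; Mesozoic 251.902–66; Paleozoic 538.8–251.902; Neoproterozoic 1000–538.8; Paleoproterozoic 2500–1600; Mesoproterozoic 1600–1000.
Larger Ma is older, so oldest→youngest is Eoarchean, Mesoarchean, Paleoproterozoic, Mesoproterozoic, Neoproterozoic, Paleozoic, Mesozoic, Cenozoic; reverse it for youngest→oldest.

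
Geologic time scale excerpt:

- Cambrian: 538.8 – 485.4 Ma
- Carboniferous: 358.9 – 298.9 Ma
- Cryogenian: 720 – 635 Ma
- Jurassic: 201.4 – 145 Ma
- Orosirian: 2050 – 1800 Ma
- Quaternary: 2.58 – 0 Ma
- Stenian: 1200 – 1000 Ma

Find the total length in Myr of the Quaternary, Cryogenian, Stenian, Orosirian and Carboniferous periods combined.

597.58 million years

Duration is start − end for each: (2.58 − 0) + (720 − 635) + (1200 − 1000) + (2050 − 1800) + (358.9 − 298.9).
That is 2.58 + 85 + 200 + 250 + 60, which totals 597.58 million years.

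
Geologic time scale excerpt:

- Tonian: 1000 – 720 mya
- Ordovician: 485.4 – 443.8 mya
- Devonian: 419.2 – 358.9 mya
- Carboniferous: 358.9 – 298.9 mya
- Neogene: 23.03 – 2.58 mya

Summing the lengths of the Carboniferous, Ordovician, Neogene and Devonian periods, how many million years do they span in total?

182.35 million years

Each duration: Carboniferous = 60; Ordovician = 41.6; Neogene = 20.45; Devonian = 60.3.
Sum: 60 + 41.6 + 20.45 + 60.3 = 182.35 Myr.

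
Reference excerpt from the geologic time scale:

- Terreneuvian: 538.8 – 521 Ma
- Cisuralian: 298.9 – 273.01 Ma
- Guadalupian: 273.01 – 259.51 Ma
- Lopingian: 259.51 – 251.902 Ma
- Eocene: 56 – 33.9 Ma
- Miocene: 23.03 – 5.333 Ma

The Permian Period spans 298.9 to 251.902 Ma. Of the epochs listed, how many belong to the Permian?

Epochs inside 298.9–251.902 Ma: Cisuralian, Guadalupian, Lopingian — 3 in total.

3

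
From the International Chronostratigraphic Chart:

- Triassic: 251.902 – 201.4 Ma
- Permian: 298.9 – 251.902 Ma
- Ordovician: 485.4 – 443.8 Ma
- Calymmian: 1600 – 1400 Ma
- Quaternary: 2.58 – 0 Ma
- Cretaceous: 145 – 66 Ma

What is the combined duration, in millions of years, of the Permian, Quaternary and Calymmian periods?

249.578 million years

Duration is start − end for each: (298.9 − 251.902) + (2.58 − 0) + (1600 − 1400).
That is 46.998 + 2.58 + 200, which totals 249.578 million years.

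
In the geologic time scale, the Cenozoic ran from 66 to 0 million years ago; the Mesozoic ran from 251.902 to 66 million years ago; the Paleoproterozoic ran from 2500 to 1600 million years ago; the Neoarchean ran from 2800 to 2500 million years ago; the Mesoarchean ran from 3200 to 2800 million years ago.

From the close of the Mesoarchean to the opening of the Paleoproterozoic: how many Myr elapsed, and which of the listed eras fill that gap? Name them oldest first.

300 million years; Neoarchean

End of Mesoarchean = 2800 Ma; start of Paleoproterozoic = 2500 Ma.
Gap = 2800 − 2500 = 300 Myr.
Eras wholly inside 2800–2500 Ma: Neoarchean (2800–2500).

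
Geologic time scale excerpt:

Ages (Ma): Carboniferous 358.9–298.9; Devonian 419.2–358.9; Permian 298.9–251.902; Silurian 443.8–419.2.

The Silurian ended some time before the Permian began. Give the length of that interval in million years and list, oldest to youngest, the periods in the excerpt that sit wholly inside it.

End of Silurian = 419.2 Ma; start of Permian = 298.9 Ma.
Gap = 419.2 − 298.9 = 120.3 Myr.
Periods wholly inside 419.2–298.9 Ma: Devonian (419.2–358.9), Carboniferous (358.9–298.9).

120.3 million years; Devonian, Carboniferous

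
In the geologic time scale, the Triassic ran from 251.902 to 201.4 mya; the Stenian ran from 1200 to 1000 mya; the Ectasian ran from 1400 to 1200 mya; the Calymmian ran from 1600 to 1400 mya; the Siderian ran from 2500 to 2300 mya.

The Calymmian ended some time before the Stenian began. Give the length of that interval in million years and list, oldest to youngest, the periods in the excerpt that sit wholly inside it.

The Calymmian closes at 1400 Ma and the Stenian opens at 1200 Ma, so the interval is 1400 − 1200 = 200 Myr.
A period fits inside if it starts at or after 1400 Ma and ends at or before 1200 Ma; oldest first that gives Ectasian.

200 million years; Ectasian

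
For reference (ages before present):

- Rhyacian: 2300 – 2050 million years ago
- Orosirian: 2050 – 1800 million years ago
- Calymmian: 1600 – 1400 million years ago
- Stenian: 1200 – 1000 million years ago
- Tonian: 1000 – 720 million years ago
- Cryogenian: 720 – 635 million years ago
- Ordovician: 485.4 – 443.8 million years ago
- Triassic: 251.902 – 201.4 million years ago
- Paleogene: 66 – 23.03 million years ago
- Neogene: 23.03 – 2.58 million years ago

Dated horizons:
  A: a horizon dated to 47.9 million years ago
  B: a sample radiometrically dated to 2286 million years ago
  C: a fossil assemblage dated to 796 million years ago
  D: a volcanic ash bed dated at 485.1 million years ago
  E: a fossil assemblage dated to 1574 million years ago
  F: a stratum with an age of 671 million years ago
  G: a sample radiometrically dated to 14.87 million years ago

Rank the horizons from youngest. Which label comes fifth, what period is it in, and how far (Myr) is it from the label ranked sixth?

C, in the Tonian; 778 million years to E

Sorted youngest-first by Ma: G (14.87), A (47.9), D (485.1), F (671), C (796), E (1574), B (2286).
The fifth youngest is C at 796 Ma, which lies in 1000–720 Ma: the Tonian.
The sixth youngest is E at 1574 Ma; separation = |796 − 1574| = 778 Myr.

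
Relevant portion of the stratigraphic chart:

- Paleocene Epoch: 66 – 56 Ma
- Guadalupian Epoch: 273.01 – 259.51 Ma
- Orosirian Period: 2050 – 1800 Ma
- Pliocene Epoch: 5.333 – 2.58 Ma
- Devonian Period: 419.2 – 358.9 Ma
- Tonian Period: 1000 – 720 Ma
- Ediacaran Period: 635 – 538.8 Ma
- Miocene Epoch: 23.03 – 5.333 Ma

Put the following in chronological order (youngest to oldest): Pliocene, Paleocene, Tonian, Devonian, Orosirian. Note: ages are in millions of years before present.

The oldest of these is Orosirian (starts 2050 Ma) and the youngest is Pliocene (ends 2.58 Ma).
In between, by decreasing start age: Tonian (1000), Devonian (419.2), Paleocene (66).
Listing youngest first means reversing that sequence.

Pliocene, then Paleocene, then Devonian, then Tonian, then Orosirian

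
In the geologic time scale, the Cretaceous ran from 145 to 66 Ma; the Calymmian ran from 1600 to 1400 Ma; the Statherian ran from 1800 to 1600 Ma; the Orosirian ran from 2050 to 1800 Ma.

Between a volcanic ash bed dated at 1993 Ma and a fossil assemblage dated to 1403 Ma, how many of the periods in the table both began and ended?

1

1993 Ma sits inside the Orosirian (2050–1800) and 1403 Ma inside the Calymmian (1600–1400); neither of those is wholly between the two dates.
The listed periods lying completely between them are Statherian — 1 in all.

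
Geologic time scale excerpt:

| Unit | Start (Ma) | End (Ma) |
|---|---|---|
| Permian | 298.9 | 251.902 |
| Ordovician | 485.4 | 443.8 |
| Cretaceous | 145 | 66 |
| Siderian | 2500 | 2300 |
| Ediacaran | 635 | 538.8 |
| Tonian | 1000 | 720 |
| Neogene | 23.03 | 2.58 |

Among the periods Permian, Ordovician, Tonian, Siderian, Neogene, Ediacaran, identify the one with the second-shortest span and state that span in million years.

Ordovician, 41.6 million years

Durations: Permian 46.998; Ordovician 41.6; Tonian 280; Siderian 200; Neogene 20.45; Ediacaran 96.2 Myr.
Sorted shortest-first: Neogene (20.45), Ordovician (41.6), Permian (46.998), Ediacaran (96.2), Siderian (200), Tonian (280).
The second shortest is Ordovician at 41.6 Myr.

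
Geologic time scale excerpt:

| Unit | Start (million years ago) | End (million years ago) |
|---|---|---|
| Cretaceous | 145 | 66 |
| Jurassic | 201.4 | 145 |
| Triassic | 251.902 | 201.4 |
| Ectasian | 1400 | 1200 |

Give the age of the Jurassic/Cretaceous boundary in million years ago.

145 million years ago

The Jurassic ends and the Cretaceous begins at 145 million years ago.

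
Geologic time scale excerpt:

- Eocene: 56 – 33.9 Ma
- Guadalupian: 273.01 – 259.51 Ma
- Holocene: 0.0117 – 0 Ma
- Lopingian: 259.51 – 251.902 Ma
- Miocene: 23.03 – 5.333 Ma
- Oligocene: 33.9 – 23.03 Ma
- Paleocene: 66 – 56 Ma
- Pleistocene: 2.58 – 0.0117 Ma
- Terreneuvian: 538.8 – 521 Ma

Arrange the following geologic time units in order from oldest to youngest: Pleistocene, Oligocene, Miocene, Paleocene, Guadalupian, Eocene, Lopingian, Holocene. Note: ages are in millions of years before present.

Guadalupian, Lopingian, Paleocene, Eocene, Oligocene, Miocene, Pleistocene, Holocene

Sorting by start age (descending Ma, since larger Ma = older): Guadalupian began 273.01, Lopingian began 259.51, Paleocene began 66, Eocene began 56, Oligocene began 33.9, Miocene began 23.03, Pleistocene began 2.58, Holocene began 0.0117.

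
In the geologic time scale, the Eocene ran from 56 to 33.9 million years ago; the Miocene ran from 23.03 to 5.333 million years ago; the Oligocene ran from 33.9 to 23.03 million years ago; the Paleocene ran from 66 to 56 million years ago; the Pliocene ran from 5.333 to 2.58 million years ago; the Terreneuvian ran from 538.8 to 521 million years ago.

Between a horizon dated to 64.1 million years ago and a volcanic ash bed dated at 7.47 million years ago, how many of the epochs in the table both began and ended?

2

64.1 Ma sits inside the Paleocene (66–56) and 7.47 Ma inside the Miocene (23.03–5.333); neither of those is wholly between the two dates.
The listed epochs lying completely between them are Eocene, Oligocene — 2 in all.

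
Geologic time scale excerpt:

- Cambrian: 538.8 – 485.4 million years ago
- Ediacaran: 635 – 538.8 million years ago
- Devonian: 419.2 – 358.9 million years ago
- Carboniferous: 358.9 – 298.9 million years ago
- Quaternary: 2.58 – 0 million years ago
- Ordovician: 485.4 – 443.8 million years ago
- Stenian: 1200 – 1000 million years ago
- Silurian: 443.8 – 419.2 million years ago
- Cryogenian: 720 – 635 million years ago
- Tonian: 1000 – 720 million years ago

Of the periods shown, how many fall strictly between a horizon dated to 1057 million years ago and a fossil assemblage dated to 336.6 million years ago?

7

1057 Ma sits inside the Stenian (1200–1000) and 336.6 Ma inside the Carboniferous (358.9–298.9); neither of those is wholly between the two dates.
The listed periods lying completely between them are Tonian, Cryogenian, Ediacaran, Cambrian, Ordovician, Silurian, Devonian — 7 in all.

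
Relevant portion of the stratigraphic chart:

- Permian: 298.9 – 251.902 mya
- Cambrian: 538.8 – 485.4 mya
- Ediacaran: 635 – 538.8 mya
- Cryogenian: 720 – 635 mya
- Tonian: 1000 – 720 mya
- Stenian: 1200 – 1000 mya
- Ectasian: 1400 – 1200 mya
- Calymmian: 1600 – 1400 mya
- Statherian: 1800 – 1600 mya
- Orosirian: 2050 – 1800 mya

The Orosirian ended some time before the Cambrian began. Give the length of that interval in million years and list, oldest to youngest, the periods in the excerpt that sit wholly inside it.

The Orosirian closes at 1800 Ma and the Cambrian opens at 538.8 Ma, so the interval is 1800 − 538.8 = 1261.2 Myr.
A period fits inside if it starts at or after 1800 Ma and ends at or before 538.8 Ma; oldest first that gives Statherian, Calymmian, Ectasian, Stenian, Tonian, Cryogenian, Ediacaran.

1261.2 million years; Statherian, Calymmian, Ectasian, Stenian, Tonian, Cryogenian, Ediacaran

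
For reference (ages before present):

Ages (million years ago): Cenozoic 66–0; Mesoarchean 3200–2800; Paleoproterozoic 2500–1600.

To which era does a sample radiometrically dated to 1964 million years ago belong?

1964 Ma lies between 2500 and 1600 Ma, so it falls in the Paleoproterozoic.

Paleoproterozoic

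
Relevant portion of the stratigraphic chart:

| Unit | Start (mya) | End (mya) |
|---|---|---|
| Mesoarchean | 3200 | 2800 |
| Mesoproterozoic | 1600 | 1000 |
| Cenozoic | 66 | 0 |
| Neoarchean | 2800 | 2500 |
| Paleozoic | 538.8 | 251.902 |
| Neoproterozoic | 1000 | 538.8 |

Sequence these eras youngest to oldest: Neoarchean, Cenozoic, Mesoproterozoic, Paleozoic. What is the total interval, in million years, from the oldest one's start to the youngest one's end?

Cenozoic → Paleozoic → Mesoproterozoic → Neoarchean; total span 2800 Myr

Start ages (Ma): Neoarchean 2800, Mesoproterozoic 1600, Paleozoic 538.8, Cenozoic 66.
Ordered youngest to oldest: Cenozoic, Paleozoic, Mesoproterozoic, Neoarchean.
Span = 2800 − 0 = 2800 Myr.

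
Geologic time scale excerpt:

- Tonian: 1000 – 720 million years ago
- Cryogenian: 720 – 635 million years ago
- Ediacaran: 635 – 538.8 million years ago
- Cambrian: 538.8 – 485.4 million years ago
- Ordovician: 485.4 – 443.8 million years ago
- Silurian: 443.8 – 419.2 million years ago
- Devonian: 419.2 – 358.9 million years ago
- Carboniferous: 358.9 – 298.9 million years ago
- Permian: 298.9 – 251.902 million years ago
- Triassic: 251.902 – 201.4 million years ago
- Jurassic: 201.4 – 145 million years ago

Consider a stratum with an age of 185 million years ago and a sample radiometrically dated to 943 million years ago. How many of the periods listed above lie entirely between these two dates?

9

The older date is 943 Ma and the younger is 185 Ma.
Periods with start < 943 and end > 185 Ma: Cryogenian (720–635), Ediacaran (635–538.8), Cambrian (538.8–485.4), Ordovician (485.4–443.8), Silurian (443.8–419.2), Devonian (419.2–358.9), Carboniferous (358.9–298.9), Permian (298.9–251.902), Triassic (251.902–201.4).
That is 9 complete periods.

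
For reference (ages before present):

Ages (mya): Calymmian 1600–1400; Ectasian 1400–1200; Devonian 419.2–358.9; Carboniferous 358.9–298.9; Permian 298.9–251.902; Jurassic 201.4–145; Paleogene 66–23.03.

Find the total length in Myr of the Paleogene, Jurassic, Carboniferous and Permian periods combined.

206.368 million years

Each duration: Paleogene = 42.97; Jurassic = 56.4; Carboniferous = 60; Permian = 46.998.
Sum: 42.97 + 56.4 + 60 + 46.998 = 206.368 Myr.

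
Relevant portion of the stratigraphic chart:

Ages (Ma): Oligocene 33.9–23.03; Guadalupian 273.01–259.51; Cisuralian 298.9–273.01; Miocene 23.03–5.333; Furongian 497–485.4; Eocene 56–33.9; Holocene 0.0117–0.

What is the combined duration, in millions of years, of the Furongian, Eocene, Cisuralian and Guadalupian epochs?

Each duration: Furongian = 11.6; Eocene = 22.1; Cisuralian = 25.89; Guadalupian = 13.5.
Sum: 11.6 + 22.1 + 25.89 + 13.5 = 73.09 Myr.

73.09 million years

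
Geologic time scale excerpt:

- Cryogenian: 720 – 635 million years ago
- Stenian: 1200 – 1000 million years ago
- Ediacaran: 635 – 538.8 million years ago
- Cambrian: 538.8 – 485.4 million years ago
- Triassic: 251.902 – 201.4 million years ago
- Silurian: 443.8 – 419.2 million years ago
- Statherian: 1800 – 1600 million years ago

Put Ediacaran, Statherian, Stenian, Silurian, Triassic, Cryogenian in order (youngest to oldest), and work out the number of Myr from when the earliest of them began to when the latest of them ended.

Triassic, Silurian, Ediacaran, Cryogenian, Stenian, Statherian; total span 1598.6 Myr

From the excerpt: Ediacaran 635–538.8; Statherian 1800–1600; Stenian 1200–1000; Silurian 443.8–419.2; Triassic 251.902–201.4; Cryogenian 720–635 (Ma).
Larger Ma is earlier, so the oldest is Statherian and the youngest is Triassic; youngest to oldest: Triassic, Silurian, Ediacaran, Cryogenian, Stenian, Statherian.
Oldest start 1800 minus youngest end 201.4 gives 1598.6 Myr overall.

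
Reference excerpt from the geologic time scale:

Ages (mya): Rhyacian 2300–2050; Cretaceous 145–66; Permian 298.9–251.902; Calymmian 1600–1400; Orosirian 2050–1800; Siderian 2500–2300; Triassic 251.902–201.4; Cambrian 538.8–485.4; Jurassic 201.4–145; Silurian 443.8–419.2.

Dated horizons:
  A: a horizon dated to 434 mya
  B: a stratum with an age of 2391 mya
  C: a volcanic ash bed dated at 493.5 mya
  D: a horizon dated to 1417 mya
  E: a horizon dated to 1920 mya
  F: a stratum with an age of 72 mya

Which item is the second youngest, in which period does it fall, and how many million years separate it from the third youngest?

Sorted youngest-first by Ma: F (72), A (434), C (493.5), D (1417), E (1920), B (2391).
The second youngest is A at 434 Ma, which lies in 443.8–419.2 Ma: the Silurian.
The third youngest is C at 493.5 Ma; separation = |434 − 493.5| = 59.5 Myr.

A, in the Silurian; 59.5 million years to C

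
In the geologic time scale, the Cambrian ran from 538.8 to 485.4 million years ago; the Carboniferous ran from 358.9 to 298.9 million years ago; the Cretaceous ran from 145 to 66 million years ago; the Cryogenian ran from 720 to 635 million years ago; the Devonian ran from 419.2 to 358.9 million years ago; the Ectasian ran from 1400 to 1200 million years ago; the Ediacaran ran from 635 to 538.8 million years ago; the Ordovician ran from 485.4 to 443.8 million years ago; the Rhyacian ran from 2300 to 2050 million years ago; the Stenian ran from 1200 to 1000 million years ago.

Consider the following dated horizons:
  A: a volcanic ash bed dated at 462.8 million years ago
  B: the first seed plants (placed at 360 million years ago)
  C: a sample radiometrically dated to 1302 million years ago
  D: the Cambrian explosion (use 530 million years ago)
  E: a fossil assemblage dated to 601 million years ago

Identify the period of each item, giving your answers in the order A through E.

Match each age against the start–end ranges in the excerpt: A = 462.8 Ma → Ordovician (485.4–443.8); B = 360 Ma → Devonian (419.2–358.9); C = 1302 Ma → Ectasian (1400–1200); D = 530 Ma → Cambrian (538.8–485.4); E = 601 Ma → Ediacaran (635–538.8).

A — Ordovician; B — Devonian; C — Ectasian; D — Cambrian; E — Ediacaran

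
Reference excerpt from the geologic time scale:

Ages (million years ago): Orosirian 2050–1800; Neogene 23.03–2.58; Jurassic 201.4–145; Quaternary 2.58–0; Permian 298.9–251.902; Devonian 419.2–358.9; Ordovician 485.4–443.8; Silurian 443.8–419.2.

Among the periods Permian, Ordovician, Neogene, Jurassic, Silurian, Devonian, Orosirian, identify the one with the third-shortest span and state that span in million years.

Ordovician, 41.6 million years

Start − end for each: Permian 298.9 − 251.902 = 46.998; Ordovician 485.4 − 443.8 = 41.6; Neogene 23.03 − 2.58 = 20.45; Jurassic 201.4 − 145 = 56.4; Silurian 443.8 − 419.2 = 24.6; Devonian 419.2 − 358.9 = 60.3; Orosirian 2050 − 1800 = 250.
Ranking these from shortest: Neogene < Silurian < Ordovician < Permian < Jurassic < Devonian < Orosirian.
Position 3 in that ranking is Ordovician, which lasted 41.6 Myr.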